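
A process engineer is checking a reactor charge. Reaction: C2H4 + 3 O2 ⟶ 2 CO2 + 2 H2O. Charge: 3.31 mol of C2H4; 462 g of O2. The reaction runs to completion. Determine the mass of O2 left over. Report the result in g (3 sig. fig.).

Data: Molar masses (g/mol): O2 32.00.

n(C2H4) = 3.310 mol
n(O2) = 462.0 / 32.00 = 14.44 mol
n/ν for C2H4 = 3.310/1 = 3.310
n/ν for O2 = 14.44/3 = 4.813
Smallest n/ν is C2H4 → limiting reagent.
O2 consumed = (3/1) × 3.310 = 9.930 mol
O2 remaining = 14.44 − 9.930 = 4.510 mol
mass = 4.510 × 32.00 = 144.3 g

144 g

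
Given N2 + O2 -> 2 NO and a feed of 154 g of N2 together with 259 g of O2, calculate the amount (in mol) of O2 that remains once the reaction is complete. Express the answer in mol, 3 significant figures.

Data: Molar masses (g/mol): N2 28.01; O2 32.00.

2.60 mol

n(N2) = 154.0 / 28.01 = 5.498 mol
n(O2) = 259.0 / 32.00 = 8.094 mol
n/ν for N2 = 5.498/1 = 5.498
n/ν for O2 = 8.094/1 = 8.094
Smallest n/ν is N2 → limiting reagent.
O2 consumed = (1/1) × 5.498 = 5.498 mol
O2 remaining = 8.094 − 5.498 = 2.596 mol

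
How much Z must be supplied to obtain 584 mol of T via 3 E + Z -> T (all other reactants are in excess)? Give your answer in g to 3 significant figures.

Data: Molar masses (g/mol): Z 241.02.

n(T) = 584.0 mol
n(Z) = (1/1) × 584.0 = 584.0 mol
mass = 584.0 × 241.02 = 140800 g

141000 g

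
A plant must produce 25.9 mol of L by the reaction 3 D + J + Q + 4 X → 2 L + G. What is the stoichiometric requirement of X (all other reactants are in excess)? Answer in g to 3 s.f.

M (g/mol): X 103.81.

n(L) = 25.90 mol
n(X) = (4/2) × 25.90 = 51.80 mol
mass = 51.80 × 103.81 = 5377 g

5380 g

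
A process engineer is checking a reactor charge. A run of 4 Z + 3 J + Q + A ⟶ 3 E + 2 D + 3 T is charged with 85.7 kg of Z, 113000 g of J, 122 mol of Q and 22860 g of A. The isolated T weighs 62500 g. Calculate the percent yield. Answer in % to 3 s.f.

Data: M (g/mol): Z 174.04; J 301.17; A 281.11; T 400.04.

n(Z) = 85.70×1000 / 174.04 = 492.4 mol
n(J) = 113000 / 301.17 = 375.2 mol
n(Q) = 122.0 mol
n(A) = 22860 / 281.11 = 81.32 mol
n/ν for Z = 492.4/4 = 123.1
n/ν for J = 375.2/3 = 125.1
n/ν for Q = 122.0/1 = 122.0
n/ν for A = 81.32/1 = 81.32
Smallest n/ν is A → limiting reagent.
theoretical n(T) = (3/1) × 81.32 = 244.0 mol → 97610 g
% yield = 62500 / 97610 × 100 = 64.03 %

64.0 %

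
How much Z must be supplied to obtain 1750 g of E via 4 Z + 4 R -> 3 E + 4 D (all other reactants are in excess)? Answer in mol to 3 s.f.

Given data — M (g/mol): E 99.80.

23.4 mol

n(E) = 1750 / 99.80 = 17.54 mol
n(Z) = (4/3) × 17.54 = 23.39 mol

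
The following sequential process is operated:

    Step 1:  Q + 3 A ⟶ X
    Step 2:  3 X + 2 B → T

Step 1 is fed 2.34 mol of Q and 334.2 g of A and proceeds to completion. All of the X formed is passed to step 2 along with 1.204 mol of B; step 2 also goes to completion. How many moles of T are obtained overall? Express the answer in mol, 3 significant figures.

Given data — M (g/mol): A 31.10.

Step 1:
n(Q) = 2.340 mol
n(A) = 334.2 / 31.10 = 10.75 mol
n/ν → Q: 2.340, A: 3.583; Q is limiting.
n(X) produced = (1/1) × 2.340 = 2.340 mol
Step 2:
n(X) available = 2.340 mol
n(B) = 1.204 mol
n/ν → X: 0.7800, B: 0.6020; B is limiting.
n(T) = (1/2) × 1.204 = 0.6020 mol

0.602 mol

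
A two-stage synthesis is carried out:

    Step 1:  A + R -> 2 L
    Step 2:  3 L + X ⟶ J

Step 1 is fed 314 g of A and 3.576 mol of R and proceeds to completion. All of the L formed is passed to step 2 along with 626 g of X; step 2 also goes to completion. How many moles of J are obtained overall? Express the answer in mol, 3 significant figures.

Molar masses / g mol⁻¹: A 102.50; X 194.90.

Step 1:
n(A) = 314.0 / 102.50 = 3.063 mol
n(R) = 3.576 mol
n/ν → A: 3.063, R: 3.576; A is limiting.
n(L) produced = (2/1) × 3.063 = 6.126 mol
Step 2:
n(L) available = 6.126 mol
n(X) = 626.0 / 194.90 = 3.212 mol
n/ν → L: 2.042, X: 3.212; L is limiting.
n(J) = (1/3) × 6.126 = 2.042 mol

2.04 mol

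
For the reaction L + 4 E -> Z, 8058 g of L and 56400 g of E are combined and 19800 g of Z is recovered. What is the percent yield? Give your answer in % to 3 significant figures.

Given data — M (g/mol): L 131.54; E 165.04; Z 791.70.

n(L) = 8058 / 131.54 = 61.26 mol
n(E) = 56400 / 165.04 = 341.7 mol
n/ν → L: 61.26, E: 85.43; L is limiting.
theoretical n(Z) = (1/1) × 61.26 = 61.26 mol → 48500 g
% yield = 19800 / 48500 × 100 = 40.82 %

40.8 %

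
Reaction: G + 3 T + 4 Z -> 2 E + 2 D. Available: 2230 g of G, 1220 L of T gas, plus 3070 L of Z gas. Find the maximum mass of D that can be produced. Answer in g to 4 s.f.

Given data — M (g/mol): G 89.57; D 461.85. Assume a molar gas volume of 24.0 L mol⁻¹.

15650 g

n(G) = 2230 / 89.57 = 24.90 mol
n(T) = 1220 / 24.0 = 50.83 mol
n(Z) = 3070 / 24.0 = 127.9 mol
n/ν for G = 24.90/1 = 24.90
n/ν for T = 50.83/3 = 16.94
n/ν for Z = 127.9/4 = 31.98
Smallest n/ν is T → limiting reagent.
n(D) = (2/3) × 50.83 = 33.89 mol
mass = 33.89 × 461.85 = 15650 g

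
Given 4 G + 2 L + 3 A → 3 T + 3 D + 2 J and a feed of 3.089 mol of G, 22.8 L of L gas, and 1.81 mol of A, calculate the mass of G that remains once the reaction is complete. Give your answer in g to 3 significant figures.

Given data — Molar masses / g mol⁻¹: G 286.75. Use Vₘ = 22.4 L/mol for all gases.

302 g

n(G) = 3.089 mol
n(L) = 22.80 / 22.4 = 1.018 mol
n(A) = 1.810 mol
n/ν for G = 3.089/4 = 0.7723
n/ν for L = 1.018/2 = 0.5090
n/ν for A = 1.810/3 = 0.6033
Smallest n/ν is L → limiting reagent.
G consumed = (4/2) × 1.018 = 2.036 mol
G remaining = 3.089 − 2.036 = 1.053 mol
mass = 1.053 × 286.75 = 301.9 g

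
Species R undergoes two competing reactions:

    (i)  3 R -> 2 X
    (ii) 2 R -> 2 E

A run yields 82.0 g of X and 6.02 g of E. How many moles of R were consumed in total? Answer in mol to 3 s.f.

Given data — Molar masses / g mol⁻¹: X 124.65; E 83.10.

1.06 mol

n(X) = 82.0 / 124.65 = 0.6578 mol
n(E) = 6.02 / 83.10 = 0.07244 mol
n(R) via (i) = (3/2)×0.6578 = 0.9867 mol
n(R) via (ii) = (2/2)×0.07244 = 0.07244 mol
total n(R) = 0.9867 + 0.07244 = 1.059 mol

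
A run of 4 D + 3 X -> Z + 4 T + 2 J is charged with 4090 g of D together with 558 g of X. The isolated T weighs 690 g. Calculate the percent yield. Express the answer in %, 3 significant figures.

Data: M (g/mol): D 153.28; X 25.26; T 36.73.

70.4 %

n(D) = 4090 / 153.28 = 26.68 mol
n(X) = 558.0 / 25.26 = 22.09 mol
n/ν for D = 26.68/4 = 6.670
n/ν for X = 22.09/3 = 7.363
Smallest n/ν is D → limiting reagent.
theoretical n(T) = (4/4) × 26.68 = 26.68 mol → 980.0 g
% yield = 690 / 980.0 × 100 = 70.41 %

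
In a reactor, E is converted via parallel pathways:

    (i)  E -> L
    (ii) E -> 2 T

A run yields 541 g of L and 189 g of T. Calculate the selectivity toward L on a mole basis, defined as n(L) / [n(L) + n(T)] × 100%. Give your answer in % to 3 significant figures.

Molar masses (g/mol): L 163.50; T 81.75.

n(L) = 541 / 163.50 = 3.309 mol
n(T) = 189 / 81.75 = 2.312 mol
selectivity = 3.309/(3.309+2.312) × 100 = 58.87 %

58.9 %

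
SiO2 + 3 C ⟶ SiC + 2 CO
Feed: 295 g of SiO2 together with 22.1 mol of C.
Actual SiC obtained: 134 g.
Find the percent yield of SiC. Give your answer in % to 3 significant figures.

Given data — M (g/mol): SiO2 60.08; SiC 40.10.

68.1 %

n(SiO2) = 295.0 / 60.08 = 4.910 mol
n(C) = 22.10 mol
n/ν for SiO2 = 4.910/1 = 4.910
n/ν for C = 22.10/3 = 7.367
Smallest n/ν is SiO2 → limiting reagent.
theoretical n(SiC) = (1/1) × 4.910 = 4.910 mol → 196.9 g
% yield = 134 / 196.9 × 100 = 68.05 %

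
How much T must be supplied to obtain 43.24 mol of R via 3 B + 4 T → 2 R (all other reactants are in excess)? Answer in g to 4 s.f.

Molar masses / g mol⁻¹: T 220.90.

19100 g

n(R) = 43.24 mol
n(T) = (4/2) × 43.24 = 86.48 mol
mass = 86.48 × 220.90 = 19100 g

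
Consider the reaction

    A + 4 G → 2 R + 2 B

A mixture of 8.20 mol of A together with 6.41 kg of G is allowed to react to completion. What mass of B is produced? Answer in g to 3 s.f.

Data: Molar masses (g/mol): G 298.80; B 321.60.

n(A) = 8.200 mol
n(G) = 6.410×1000 / 298.80 = 21.45 mol
n/ν for A = 8.200/1 = 8.200
n/ν for G = 21.45/4 = 5.363
Smallest n/ν is G → limiting reagent.
n(B) = (2/4) × 21.45 = 10.73 mol
mass = 10.73 × 321.60 = 3451 g

3450 g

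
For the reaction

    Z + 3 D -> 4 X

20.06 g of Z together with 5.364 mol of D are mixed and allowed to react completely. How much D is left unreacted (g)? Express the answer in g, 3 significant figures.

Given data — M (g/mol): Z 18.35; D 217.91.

n(Z) = 20.06 / 18.35 = 1.093 mol
n(D) = 5.364 mol
n/ν → Z: 1.093, D: 1.788; Z is limiting.
D consumed = (3/1) × 1.093 = 3.279 mol
D remaining = 5.364 − 3.279 = 2.085 mol
mass = 2.085 × 217.91 = 454.3 g

454 g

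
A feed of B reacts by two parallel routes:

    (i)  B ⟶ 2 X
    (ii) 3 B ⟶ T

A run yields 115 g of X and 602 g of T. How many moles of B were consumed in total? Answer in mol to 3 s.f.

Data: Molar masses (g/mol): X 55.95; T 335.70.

6.41 mol

n(X) = 115 / 55.95 = 2.055 mol
n(T) = 602 / 335.70 = 1.793 mol
n(B) via (i) = (1/2)×2.055 = 1.028 mol
n(B) via (ii) = (3/1)×1.793 = 5.379 mol
total n(B) = 1.028 + 5.379 = 6.407 mol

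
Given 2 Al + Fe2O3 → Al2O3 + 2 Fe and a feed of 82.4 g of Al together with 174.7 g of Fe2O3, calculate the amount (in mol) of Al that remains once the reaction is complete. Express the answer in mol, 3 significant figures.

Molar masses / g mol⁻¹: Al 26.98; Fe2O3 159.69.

0.866 mol

n(Al) = 82.40 / 26.98 = 3.054 mol
n(Fe2O3) = 174.7 / 159.69 = 1.094 mol
n/ν → Al: 1.527, Fe2O3: 1.094; Fe2O3 is limiting.
Al consumed = (2/1) × 1.094 = 2.188 mol
Al remaining = 3.054 − 2.188 = 0.8660 mol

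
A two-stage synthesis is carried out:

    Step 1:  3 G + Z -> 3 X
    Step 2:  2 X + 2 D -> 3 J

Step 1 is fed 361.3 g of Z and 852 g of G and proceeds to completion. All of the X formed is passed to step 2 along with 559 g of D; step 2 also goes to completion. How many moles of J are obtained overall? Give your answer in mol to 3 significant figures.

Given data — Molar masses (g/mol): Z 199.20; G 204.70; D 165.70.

5.06 mol

Step 1:
n(Z) = 361.3 / 199.20 = 1.814 mol
n(G) = 852.0 / 204.70 = 4.162 mol
n/ν for Z = 1.814/1 = 1.814
n/ν for G = 4.162/3 = 1.387
Smallest n/ν is G → limiting reagent.
n(X) produced = (3/3) × 4.162 = 4.162 mol
Step 2:
n(X) available = 4.162 mol
n(D) = 559.0 / 165.70 = 3.374 mol
n/ν for X = 4.162/2 = 2.081
n/ν for D = 3.374/2 = 1.687
Smallest n/ν is D → limiting reagent.
n(J) = (3/2) × 3.374 = 5.061 mol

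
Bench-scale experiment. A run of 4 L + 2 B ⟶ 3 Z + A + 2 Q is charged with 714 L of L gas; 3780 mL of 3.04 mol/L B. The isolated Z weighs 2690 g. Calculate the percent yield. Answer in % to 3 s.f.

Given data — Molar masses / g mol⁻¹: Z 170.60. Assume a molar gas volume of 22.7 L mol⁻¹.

91.5 %

n(L) = 714.0 / 22.7 = 31.45 mol
n(B) = 3.04 × 3780/1000 = 11.49 mol
n/ν → L: 7.863, B: 5.745; B is limiting.
theoretical n(Z) = (3/2) × 11.49 = 17.24 mol → 2941 g
% yield = 2690 / 2941 × 100 = 91.47 %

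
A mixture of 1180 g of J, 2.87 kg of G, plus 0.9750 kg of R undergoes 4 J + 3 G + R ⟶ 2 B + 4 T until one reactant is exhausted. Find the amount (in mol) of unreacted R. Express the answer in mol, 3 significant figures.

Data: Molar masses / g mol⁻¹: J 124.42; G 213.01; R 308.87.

0.786 mol

n(J) = 1180 / 124.42 = 9.484 mol
n(G) = 2.870×1000 / 213.01 = 13.47 mol
n(R) = 0.9750×1000 / 308.87 = 3.157 mol
n/ν for J = 9.484/4 = 2.371
n/ν for G = 13.47/3 = 4.490
n/ν for R = 3.157/1 = 3.157
Smallest n/ν is J → limiting reagent.
R consumed = (1/4) × 9.484 = 2.371 mol
R remaining = 3.157 − 2.371 = 0.7860 mol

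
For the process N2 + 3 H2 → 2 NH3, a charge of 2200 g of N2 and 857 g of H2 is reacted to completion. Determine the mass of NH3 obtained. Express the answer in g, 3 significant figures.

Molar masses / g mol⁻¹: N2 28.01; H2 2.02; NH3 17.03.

n(N2) = 2200 / 28.01 = 78.54 mol
n(H2) = 857.0 / 2.02 = 424.3 mol
n/ν → N2: 78.54, H2: 141.4; N2 is limiting.
n(NH3) = (2/1) × 78.54 = 157.1 mol
mass = 157.1 × 17.03 = 2675 g

2680 g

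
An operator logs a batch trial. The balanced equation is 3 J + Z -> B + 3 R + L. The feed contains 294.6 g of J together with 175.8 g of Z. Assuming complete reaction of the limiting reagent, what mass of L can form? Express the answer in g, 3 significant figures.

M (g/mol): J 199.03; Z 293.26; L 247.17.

122 g

n(J) = 294.6 / 199.03 = 1.480 mol
n(Z) = 175.8 / 293.26 = 0.5995 mol
n/ν → J: 0.4933, Z: 0.5995; J is limiting.
n(L) = (1/3) × 1.480 = 0.4933 mol
mass = 0.4933 × 247.17 = 121.9 g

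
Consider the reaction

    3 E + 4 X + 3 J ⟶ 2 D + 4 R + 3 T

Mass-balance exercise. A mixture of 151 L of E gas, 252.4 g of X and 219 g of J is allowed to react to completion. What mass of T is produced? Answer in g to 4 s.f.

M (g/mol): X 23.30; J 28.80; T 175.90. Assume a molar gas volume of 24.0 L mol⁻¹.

n(E) = 151.0 / 24.0 = 6.292 mol
n(X) = 252.4 / 23.30 = 10.83 mol
n(J) = 219.0 / 28.80 = 7.604 mol
n/ν → E: 2.097, X: 2.708, J: 2.535; E is limiting.
n(T) = (3/3) × 6.292 = 6.292 mol
mass = 6.292 × 175.90 = 1107 g

1107 g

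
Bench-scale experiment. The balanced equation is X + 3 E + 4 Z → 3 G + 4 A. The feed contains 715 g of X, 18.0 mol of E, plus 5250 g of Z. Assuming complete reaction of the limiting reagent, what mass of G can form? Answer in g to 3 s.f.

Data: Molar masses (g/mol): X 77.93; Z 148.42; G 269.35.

4850 g

n(X) = 715.0 / 77.93 = 9.175 mol
n(E) = 18.00 mol
n(Z) = 5250 / 148.42 = 35.37 mol
n/ν for X = 9.175/1 = 9.175
n/ν for E = 18.00/3 = 6.000
n/ν for Z = 35.37/4 = 8.843
Smallest n/ν is E → limiting reagent.
n(G) = (3/3) × 18.00 = 18.00 mol
mass = 18.00 × 269.35 = 4848 g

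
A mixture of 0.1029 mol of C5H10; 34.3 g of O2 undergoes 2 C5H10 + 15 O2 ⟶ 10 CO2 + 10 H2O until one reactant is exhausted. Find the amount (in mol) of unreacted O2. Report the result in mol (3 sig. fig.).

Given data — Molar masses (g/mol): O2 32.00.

n(C5H10) = 0.1029 mol
n(O2) = 34.30 / 32.00 = 1.072 mol
n/ν → C5H10: 0.05145, O2: 0.07147; C5H10 is limiting.
O2 consumed = (15/2) × 0.1029 = 0.7718 mol
O2 remaining = 1.072 − 0.7718 = 0.3002 mol

0.300 mol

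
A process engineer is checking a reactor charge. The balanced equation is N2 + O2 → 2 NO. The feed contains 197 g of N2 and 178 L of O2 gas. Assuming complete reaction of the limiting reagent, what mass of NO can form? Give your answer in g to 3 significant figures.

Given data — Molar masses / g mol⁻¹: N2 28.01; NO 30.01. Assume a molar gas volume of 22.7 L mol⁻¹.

n(N2) = 197.0 / 28.01 = 7.033 mol
n(O2) = 178.0 / 22.7 = 7.841 mol
n/ν for N2 = 7.033/1 = 7.033
n/ν for O2 = 7.841/1 = 7.841
Smallest n/ν is N2 → limiting reagent.
n(NO) = (2/1) × 7.033 = 14.07 mol
mass = 14.07 × 30.01 = 422.2 g

422 g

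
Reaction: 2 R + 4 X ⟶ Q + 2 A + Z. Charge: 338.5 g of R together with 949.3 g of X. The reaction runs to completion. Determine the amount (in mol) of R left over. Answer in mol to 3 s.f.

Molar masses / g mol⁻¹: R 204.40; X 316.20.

0.155 mol

n(R) = 338.5 / 204.40 = 1.656 mol
n(X) = 949.3 / 316.20 = 3.002 mol
n/ν → R: 0.8280, X: 0.7505; X is limiting.
R consumed = (2/4) × 3.002 = 1.501 mol
R remaining = 1.656 − 1.501 = 0.1550 mol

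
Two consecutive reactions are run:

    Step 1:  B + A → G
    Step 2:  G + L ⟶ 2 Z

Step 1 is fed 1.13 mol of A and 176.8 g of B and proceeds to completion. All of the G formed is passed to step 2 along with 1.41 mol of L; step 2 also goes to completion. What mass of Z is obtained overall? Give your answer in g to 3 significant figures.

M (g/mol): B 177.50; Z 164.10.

327 g

Step 1:
n(A) = 1.130 mol
n(B) = 176.8 / 177.50 = 0.9961 mol
n/ν → A: 1.130, B: 0.9961; B is limiting.
n(G) produced = (1/1) × 0.9961 = 0.9961 mol
Step 2:
n(G) available = 0.9961 mol
n(L) = 1.410 mol
n/ν → G: 0.9961, L: 1.410; G is limiting.
n(Z) = (2/1) × 0.9961 = 1.992 mol
mass = 1.992 × 164.10 = 326.9 g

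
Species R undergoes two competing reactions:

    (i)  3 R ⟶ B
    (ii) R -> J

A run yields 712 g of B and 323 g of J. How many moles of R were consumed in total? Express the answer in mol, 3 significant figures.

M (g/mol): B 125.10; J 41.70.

24.8 mol

n(B) = 712 / 125.10 = 5.691 mol
n(J) = 323 / 41.70 = 7.746 mol
n(R) via (i) = (3/1)×5.691 = 17.07 mol
n(R) via (ii) = (1/1)×7.746 = 7.746 mol
total n(R) = 17.07 + 7.746 = 24.82 mol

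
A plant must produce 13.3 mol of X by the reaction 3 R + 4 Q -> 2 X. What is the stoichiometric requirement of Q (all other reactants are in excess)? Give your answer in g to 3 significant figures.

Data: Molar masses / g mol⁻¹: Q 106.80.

n(X) = 13.30 mol
n(Q) = (4/2) × 13.30 = 26.60 mol
mass = 26.60 × 106.80 = 2841 g

2840 g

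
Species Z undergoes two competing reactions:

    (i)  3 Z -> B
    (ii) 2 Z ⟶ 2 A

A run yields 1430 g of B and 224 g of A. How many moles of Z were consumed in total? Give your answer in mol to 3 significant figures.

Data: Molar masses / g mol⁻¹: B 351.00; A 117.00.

14.1 mol

n(B) = 1430 / 351.00 = 4.074 mol
n(A) = 224 / 117.00 = 1.915 mol
n(Z) via (i) = (3/1)×4.074 = 12.22 mol
n(Z) via (ii) = (2/2)×1.915 = 1.915 mol
total n(Z) = 12.22 + 1.915 = 14.14 mol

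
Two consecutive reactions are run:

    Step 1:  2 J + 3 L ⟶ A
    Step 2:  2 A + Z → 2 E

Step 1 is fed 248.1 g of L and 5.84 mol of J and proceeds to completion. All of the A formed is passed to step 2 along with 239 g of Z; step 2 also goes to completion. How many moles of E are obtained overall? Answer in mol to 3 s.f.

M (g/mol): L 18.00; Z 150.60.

Step 1:
n(L) = 248.1 / 18.00 = 13.78 mol
n(J) = 5.840 mol
n/ν for L = 13.78/3 = 4.593
n/ν for J = 5.840/2 = 2.920
Smallest n/ν is J → limiting reagent.
n(A) produced = (1/2) × 5.840 = 2.920 mol
Step 2:
n(A) available = 2.920 mol
n(Z) = 239.0 / 150.60 = 1.587 mol
n/ν for A = 2.920/2 = 1.460
n/ν for Z = 1.587/1 = 1.587
Smallest n/ν is A → limiting reagent.
n(E) = (2/2) × 2.920 = 2.920 mol

2.92 mol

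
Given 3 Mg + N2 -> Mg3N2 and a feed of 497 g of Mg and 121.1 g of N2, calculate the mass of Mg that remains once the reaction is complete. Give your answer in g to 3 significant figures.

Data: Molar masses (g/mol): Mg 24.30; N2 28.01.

182 g

n(Mg) = 497.0 / 24.30 = 20.45 mol
n(N2) = 121.1 / 28.01 = 4.323 mol
n/ν for Mg = 20.45/3 = 6.817
n/ν for N2 = 4.323/1 = 4.323
Smallest n/ν is N2 → limiting reagent.
Mg consumed = (3/1) × 4.323 = 12.97 mol
Mg remaining = 20.45 − 12.97 = 7.480 mol
mass = 7.480 × 24.30 = 181.8 g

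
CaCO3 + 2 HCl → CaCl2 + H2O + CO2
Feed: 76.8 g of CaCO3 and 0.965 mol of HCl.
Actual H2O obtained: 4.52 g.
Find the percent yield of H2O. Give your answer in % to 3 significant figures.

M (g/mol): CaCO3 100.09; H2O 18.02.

n(CaCO3) = 76.80 / 100.09 = 0.7673 mol
n(HCl) = 0.9650 mol
n/ν → CaCO3: 0.7673, HCl: 0.4825; HCl is limiting.
theoretical n(H2O) = (1/2) × 0.9650 = 0.4825 mol → 8.695 g
% yield = 4.52 / 8.695 × 100 = 51.98 %

52.0 %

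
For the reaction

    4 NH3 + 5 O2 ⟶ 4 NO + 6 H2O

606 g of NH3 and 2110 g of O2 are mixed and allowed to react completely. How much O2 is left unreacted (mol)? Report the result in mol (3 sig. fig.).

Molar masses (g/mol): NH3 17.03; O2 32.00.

n(NH3) = 606.0 / 17.03 = 35.58 mol
n(O2) = 2110 / 32.00 = 65.94 mol
n/ν for NH3 = 35.58/4 = 8.895
n/ν for O2 = 65.94/5 = 13.19
Smallest n/ν is NH3 → limiting reagent.
O2 consumed = (5/4) × 35.58 = 44.48 mol
O2 remaining = 65.94 − 44.48 = 21.46 mol

21.5 mol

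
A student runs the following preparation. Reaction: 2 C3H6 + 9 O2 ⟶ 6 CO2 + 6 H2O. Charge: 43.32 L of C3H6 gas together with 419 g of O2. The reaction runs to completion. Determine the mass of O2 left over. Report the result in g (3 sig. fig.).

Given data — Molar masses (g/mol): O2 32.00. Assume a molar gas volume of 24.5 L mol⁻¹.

n(C3H6) = 43.32 / 24.5 = 1.768 mol
n(O2) = 419.0 / 32.00 = 13.09 mol
n/ν → C3H6: 0.8840, O2: 1.454; C3H6 is limiting.
O2 consumed = (9/2) × 1.768 = 7.956 mol
O2 remaining = 13.09 − 7.956 = 5.134 mol
mass = 5.134 × 32.00 = 164.3 g

164 g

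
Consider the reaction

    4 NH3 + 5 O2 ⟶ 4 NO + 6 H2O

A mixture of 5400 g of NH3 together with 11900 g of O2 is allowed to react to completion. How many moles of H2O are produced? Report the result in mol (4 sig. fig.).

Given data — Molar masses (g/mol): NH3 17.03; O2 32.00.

446.3 mol

n(NH3) = 5400 / 17.03 = 317.1 mol
n(O2) = 11900 / 32.00 = 371.9 mol
n/ν → NH3: 79.28, O2: 74.38; O2 is limiting.
n(H2O) = (6/5) × 371.9 = 446.3 mol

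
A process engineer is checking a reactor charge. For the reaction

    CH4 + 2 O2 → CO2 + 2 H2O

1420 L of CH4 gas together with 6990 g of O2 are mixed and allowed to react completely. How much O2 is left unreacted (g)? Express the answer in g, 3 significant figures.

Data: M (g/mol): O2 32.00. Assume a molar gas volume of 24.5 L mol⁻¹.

3280 g

n(CH4) = 1420 / 24.5 = 57.96 mol
n(O2) = 6990 / 32.00 = 218.4 mol
n/ν for CH4 = 57.96/1 = 57.96
n/ν for O2 = 218.4/2 = 109.2
Smallest n/ν is CH4 → limiting reagent.
O2 consumed = (2/1) × 57.96 = 115.9 mol
O2 remaining = 218.4 − 115.9 = 102.5 mol
mass = 102.5 × 32.00 = 3280 g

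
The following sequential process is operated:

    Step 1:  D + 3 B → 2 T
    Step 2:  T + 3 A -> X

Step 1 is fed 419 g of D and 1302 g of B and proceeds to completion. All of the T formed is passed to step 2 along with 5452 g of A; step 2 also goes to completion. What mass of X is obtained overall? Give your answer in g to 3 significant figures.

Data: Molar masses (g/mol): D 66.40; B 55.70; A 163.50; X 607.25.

6750 g

Step 1:
n(D) = 419.0 / 66.40 = 6.310 mol
n(B) = 1302 / 55.70 = 23.38 mol
n/ν → D: 6.310, B: 7.793; D is limiting.
n(T) produced = (2/1) × 6.310 = 12.62 mol
Step 2:
n(T) available = 12.62 mol
n(A) = 5452 / 163.50 = 33.35 mol
n/ν → T: 12.62, A: 11.12; A is limiting.
n(X) = (1/3) × 33.35 = 11.12 mol
mass = 11.12 × 607.25 = 6753 g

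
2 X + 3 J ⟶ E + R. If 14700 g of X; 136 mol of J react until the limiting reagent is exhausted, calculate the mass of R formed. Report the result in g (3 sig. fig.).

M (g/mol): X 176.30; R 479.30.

20000 g

n(X) = 14700 / 176.30 = 83.38 mol
n(J) = 136.0 mol
n/ν for X = 83.38/2 = 41.69
n/ν for J = 136.0/3 = 45.33
Smallest n/ν is X → limiting reagent.
n(R) = (1/2) × 83.38 = 41.69 mol
mass = 41.69 × 479.30 = 19980 g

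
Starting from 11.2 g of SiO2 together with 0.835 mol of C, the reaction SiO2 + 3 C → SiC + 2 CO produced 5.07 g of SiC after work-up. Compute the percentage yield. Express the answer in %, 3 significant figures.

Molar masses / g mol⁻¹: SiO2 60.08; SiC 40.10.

n(SiO2) = 11.20 / 60.08 = 0.1864 mol
n(C) = 0.8350 mol
n/ν for SiO2 = 0.1864/1 = 0.1864
n/ν for C = 0.8350/3 = 0.2783
Smallest n/ν is SiO2 → limiting reagent.
theoretical n(SiC) = (1/1) × 0.1864 = 0.1864 mol → 7.475 g
% yield = 5.07 / 7.475 × 100 = 67.83 %

67.8 %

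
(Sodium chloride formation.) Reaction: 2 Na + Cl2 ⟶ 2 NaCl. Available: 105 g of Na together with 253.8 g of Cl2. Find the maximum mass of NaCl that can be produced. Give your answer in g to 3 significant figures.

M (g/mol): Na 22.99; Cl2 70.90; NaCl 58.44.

267 g

n(Na) = 105.0 / 22.99 = 4.567 mol
n(Cl2) = 253.8 / 70.90 = 3.580 mol
n/ν → Na: 2.284, Cl2: 3.580; Na is limiting.
n(NaCl) = (2/2) × 4.567 = 4.567 mol
mass = 4.567 × 58.44 = 266.9 g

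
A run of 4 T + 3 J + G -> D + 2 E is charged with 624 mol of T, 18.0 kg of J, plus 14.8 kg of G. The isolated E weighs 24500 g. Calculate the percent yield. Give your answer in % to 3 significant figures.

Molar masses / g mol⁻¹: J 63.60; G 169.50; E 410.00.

34.2 %

n(T) = 624.0 mol
n(J) = 18.00×1000 / 63.60 = 283.0 mol
n(G) = 14.80×1000 / 169.50 = 87.32 mol
n/ν → T: 156.0, J: 94.33, G: 87.32; G is limiting.
theoretical n(E) = (2/1) × 87.32 = 174.6 mol → 71590 g
% yield = 24500 / 71590 × 100 = 34.22 %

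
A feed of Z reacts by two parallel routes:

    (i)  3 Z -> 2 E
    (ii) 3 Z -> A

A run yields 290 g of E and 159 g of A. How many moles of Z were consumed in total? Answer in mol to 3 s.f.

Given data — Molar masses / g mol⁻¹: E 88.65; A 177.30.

7.60 mol

n(E) = 290 / 88.65 = 3.271 mol
n(A) = 159 / 177.30 = 0.8968 mol
n(Z) via (i) = (3/2)×3.271 = 4.907 mol
n(Z) via (ii) = (3/1)×0.8968 = 2.690 mol
total n(Z) = 4.907 + 2.690 = 7.597 mol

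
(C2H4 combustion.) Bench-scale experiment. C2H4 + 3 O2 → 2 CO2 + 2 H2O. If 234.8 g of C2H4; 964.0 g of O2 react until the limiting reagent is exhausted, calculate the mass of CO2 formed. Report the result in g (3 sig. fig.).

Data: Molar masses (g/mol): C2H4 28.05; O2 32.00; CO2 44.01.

n(C2H4) = 234.8 / 28.05 = 8.371 mol
n(O2) = 964.0 / 32.00 = 30.13 mol
n/ν for C2H4 = 8.371/1 = 8.371
n/ν for O2 = 30.13/3 = 10.04
Smallest n/ν is C2H4 → limiting reagent.
n(CO2) = (2/1) × 8.371 = 16.74 mol
mass = 16.74 × 44.01 = 736.7 g

737 g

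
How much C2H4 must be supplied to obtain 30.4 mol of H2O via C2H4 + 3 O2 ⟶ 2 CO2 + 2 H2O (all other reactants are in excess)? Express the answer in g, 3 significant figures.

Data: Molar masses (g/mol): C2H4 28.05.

n(H2O) = 30.40 mol
n(C2H4) = (1/2) × 30.40 = 15.20 mol
mass = 15.20 × 28.05 = 426.4 g

426 g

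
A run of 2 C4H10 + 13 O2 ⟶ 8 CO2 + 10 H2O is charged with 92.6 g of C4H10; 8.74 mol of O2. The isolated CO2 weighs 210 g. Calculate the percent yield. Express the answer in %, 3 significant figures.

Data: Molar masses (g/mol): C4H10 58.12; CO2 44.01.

n(C4H10) = 92.60 / 58.12 = 1.593 mol
n(O2) = 8.740 mol
n/ν for C4H10 = 1.593/2 = 0.7965
n/ν for O2 = 8.740/13 = 0.6723
Smallest n/ν is O2 → limiting reagent.
theoretical n(CO2) = (8/13) × 8.740 = 5.378 mol → 236.7 g
% yield = 210 / 236.7 × 100 = 88.72 %

88.7 %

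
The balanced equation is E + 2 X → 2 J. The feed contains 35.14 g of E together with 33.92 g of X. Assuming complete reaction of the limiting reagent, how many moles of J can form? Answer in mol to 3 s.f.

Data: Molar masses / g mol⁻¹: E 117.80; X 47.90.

0.597 mol

n(E) = 35.14 / 117.80 = 0.2983 mol
n(X) = 33.92 / 47.90 = 0.7081 mol
n/ν → E: 0.2983, X: 0.3541; E is limiting.
n(J) = (2/1) × 0.2983 = 0.5966 mol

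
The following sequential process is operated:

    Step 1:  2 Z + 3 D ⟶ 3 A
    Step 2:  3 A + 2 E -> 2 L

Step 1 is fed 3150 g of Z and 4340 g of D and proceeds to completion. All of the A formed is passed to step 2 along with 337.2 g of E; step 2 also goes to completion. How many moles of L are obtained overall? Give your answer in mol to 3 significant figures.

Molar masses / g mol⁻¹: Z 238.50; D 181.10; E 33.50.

10.1 mol

Step 1:
n(Z) = 3150 / 238.50 = 13.21 mol
n(D) = 4340 / 181.10 = 23.96 mol
n/ν → Z: 6.605, D: 7.987; Z is limiting.
n(A) produced = (3/2) × 13.21 = 19.82 mol
Step 2:
n(A) available = 19.82 mol
n(E) = 337.2 / 33.50 = 10.07 mol
n/ν → A: 6.607, E: 5.035; E is limiting.
n(L) = (2/2) × 10.07 = 10.07 mol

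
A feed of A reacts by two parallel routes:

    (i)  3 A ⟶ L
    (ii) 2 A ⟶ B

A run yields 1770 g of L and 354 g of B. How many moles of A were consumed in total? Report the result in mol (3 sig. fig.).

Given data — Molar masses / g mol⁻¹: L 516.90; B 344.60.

12.3 mol

n(L) = 1770 / 516.90 = 3.424 mol
n(B) = 354 / 344.60 = 1.027 mol
n(A) via (i) = (3/1)×3.424 = 10.27 mol
n(A) via (ii) = (2/1)×1.027 = 2.054 mol
total n(A) = 10.27 + 2.054 = 12.32 mol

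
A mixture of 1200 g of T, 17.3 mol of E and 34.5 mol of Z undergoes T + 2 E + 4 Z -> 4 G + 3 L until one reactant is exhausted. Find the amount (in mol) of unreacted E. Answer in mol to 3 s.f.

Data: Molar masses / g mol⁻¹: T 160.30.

2.33 mol

n(T) = 1200 / 160.30 = 7.486 mol
n(E) = 17.30 mol
n(Z) = 34.50 mol
n/ν for T = 7.486/1 = 7.486
n/ν for E = 17.30/2 = 8.650
n/ν for Z = 34.50/4 = 8.625
Smallest n/ν is T → limiting reagent.
E consumed = (2/1) × 7.486 = 14.97 mol
E remaining = 17.30 − 14.97 = 2.330 mol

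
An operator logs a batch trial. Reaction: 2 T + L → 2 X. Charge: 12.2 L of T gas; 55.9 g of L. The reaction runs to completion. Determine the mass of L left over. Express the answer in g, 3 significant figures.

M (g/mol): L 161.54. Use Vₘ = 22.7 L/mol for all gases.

n(T) = 12.20 / 22.7 = 0.5374 mol
n(L) = 55.90 / 161.54 = 0.3460 mol
n/ν for T = 0.5374/2 = 0.2687
n/ν for L = 0.3460/1 = 0.3460
Smallest n/ν is T → limiting reagent.
L consumed = (1/2) × 0.5374 = 0.2687 mol
L remaining = 0.3460 − 0.2687 = 0.07730 mol
mass = 0.07730 × 161.54 = 12.49 g

12.5 g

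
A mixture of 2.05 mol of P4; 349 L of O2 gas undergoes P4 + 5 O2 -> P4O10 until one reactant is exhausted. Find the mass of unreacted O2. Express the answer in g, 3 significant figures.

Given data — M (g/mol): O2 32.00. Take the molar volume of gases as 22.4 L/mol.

n(P4) = 2.050 mol
n(O2) = 349.0 / 22.4 = 15.58 mol
n/ν for P4 = 2.050/1 = 2.050
n/ν for O2 = 15.58/5 = 3.116
Smallest n/ν is P4 → limiting reagent.
O2 consumed = (5/1) × 2.050 = 10.25 mol
O2 remaining = 15.58 − 10.25 = 5.330 mol
mass = 5.330 × 32.00 = 170.6 g

171 g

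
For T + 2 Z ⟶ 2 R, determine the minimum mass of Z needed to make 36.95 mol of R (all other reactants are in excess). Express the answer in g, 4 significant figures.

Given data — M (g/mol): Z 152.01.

n(R) = 36.95 mol
n(Z) = (2/2) × 36.95 = 36.95 mol
mass = 36.95 × 152.01 = 5617 g

5617 g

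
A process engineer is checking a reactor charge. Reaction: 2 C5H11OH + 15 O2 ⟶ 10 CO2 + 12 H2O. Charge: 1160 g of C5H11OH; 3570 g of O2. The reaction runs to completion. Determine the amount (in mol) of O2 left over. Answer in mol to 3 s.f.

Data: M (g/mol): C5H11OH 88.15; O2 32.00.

n(C5H11OH) = 1160 / 88.15 = 13.16 mol
n(O2) = 3570 / 32.00 = 111.6 mol
n/ν → C5H11OH: 6.580, O2: 7.440; C5H11OH is limiting.
O2 consumed = (15/2) × 13.16 = 98.70 mol
O2 remaining = 111.6 − 98.70 = 12.90 mol

12.9 mol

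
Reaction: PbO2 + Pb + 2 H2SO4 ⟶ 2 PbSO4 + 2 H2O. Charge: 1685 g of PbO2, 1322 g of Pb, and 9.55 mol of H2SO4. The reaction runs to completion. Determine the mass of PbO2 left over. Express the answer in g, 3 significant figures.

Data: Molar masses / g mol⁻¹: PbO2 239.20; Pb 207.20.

n(PbO2) = 1685 / 239.20 = 7.044 mol
n(Pb) = 1322 / 207.20 = 6.380 mol
n(H2SO4) = 9.550 mol
n/ν for PbO2 = 7.044/1 = 7.044
n/ν for Pb = 6.380/1 = 6.380
n/ν for H2SO4 = 9.550/2 = 4.775
Smallest n/ν is H2SO4 → limiting reagent.
PbO2 consumed = (1/2) × 9.550 = 4.775 mol
PbO2 remaining = 7.044 − 4.775 = 2.269 mol
mass = 2.269 × 239.20 = 542.7 g

543 g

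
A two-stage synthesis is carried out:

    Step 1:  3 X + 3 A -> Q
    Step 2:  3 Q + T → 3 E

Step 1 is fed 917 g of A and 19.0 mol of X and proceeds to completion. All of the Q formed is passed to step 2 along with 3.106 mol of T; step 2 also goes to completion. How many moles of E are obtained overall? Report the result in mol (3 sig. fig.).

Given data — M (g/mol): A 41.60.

Step 1:
n(A) = 917.0 / 41.60 = 22.04 mol
n(X) = 19.00 mol
n/ν for A = 22.04/3 = 7.347
n/ν for X = 19.00/3 = 6.333
Smallest n/ν is X → limiting reagent.
n(Q) produced = (1/3) × 19.00 = 6.333 mol
Step 2:
n(Q) available = 6.333 mol
n(T) = 3.106 mol
n/ν for Q = 6.333/3 = 2.111
n/ν for T = 3.106/1 = 3.106
Smallest n/ν is Q → limiting reagent.
n(E) = (3/3) × 6.333 = 6.333 mol

6.33 mol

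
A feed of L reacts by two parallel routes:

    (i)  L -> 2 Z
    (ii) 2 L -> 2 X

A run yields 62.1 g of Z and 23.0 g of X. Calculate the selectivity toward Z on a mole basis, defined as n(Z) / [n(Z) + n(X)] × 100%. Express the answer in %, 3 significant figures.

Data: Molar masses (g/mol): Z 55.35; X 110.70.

n(Z) = 62.1 / 55.35 = 1.122 mol
n(X) = 23.0 / 110.70 = 0.2078 mol
selectivity = 1.122/(1.122+0.2078) × 100 = 84.37 %

84.4 %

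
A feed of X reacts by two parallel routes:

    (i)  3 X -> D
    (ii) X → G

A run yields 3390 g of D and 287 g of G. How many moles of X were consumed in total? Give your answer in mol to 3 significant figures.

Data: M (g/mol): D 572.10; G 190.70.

19.3 mol

n(D) = 3390 / 572.10 = 5.926 mol
n(G) = 287 / 190.70 = 1.505 mol
n(X) via (i) = (3/1)×5.926 = 17.78 mol
n(X) via (ii) = (1/1)×1.505 = 1.505 mol
total n(X) = 17.78 + 1.505 = 19.29 mol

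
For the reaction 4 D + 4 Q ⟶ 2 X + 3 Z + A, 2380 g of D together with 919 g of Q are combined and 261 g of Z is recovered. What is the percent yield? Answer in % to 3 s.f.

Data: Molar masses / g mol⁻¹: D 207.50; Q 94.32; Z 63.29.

56.4 %

n(D) = 2380 / 207.50 = 11.47 mol
n(Q) = 919.0 / 94.32 = 9.743 mol
n/ν → D: 2.868, Q: 2.436; Q is limiting.
theoretical n(Z) = (3/4) × 9.743 = 7.307 mol → 462.5 g
% yield = 261 / 462.5 × 100 = 56.43 %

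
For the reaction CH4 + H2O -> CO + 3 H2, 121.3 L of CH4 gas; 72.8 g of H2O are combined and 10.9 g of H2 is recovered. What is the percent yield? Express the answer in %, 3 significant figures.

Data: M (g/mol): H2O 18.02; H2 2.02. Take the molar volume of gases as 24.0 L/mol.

n(CH4) = 121.3 / 24.0 = 5.054 mol
n(H2O) = 72.80 / 18.02 = 4.040 mol
n/ν for CH4 = 5.054/1 = 5.054
n/ν for H2O = 4.040/1 = 4.040
Smallest n/ν is H2O → limiting reagent.
theoretical n(H2) = (3/1) × 4.040 = 12.12 mol → 24.48 g
% yield = 10.9 / 24.48 × 100 = 44.53 %

44.5 %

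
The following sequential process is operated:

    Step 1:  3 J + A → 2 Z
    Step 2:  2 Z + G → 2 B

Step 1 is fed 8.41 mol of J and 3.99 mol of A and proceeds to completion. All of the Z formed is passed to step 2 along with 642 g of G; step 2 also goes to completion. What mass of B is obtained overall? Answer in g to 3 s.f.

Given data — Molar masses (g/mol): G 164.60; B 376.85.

Step 1:
n(J) = 8.410 mol
n(A) = 3.990 mol
n/ν for J = 8.410/3 = 2.803
n/ν for A = 3.990/1 = 3.990
Smallest n/ν is J → limiting reagent.
n(Z) produced = (2/3) × 8.410 = 5.607 mol
Step 2:
n(Z) available = 5.607 mol
n(G) = 642.0 / 164.60 = 3.900 mol
n/ν for Z = 5.607/2 = 2.804
n/ν for G = 3.900/1 = 3.900
Smallest n/ν is Z → limiting reagent.
n(B) = (2/2) × 5.607 = 5.607 mol
mass = 5.607 × 376.85 = 2113 g

2110 g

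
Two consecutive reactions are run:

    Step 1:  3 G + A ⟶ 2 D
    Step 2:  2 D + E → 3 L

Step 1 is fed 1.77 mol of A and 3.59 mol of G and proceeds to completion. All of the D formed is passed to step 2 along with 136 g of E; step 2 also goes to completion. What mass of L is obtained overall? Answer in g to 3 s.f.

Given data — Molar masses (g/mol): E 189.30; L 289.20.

623 g

Step 1:
n(A) = 1.770 mol
n(G) = 3.590 mol
n/ν for A = 1.770/1 = 1.770
n/ν for G = 3.590/3 = 1.197
Smallest n/ν is G → limiting reagent.
n(D) produced = (2/3) × 3.590 = 2.393 mol
Step 2:
n(D) available = 2.393 mol
n(E) = 136.0 / 189.30 = 0.7184 mol
n/ν for D = 2.393/2 = 1.197
n/ν for E = 0.7184/1 = 0.7184
Smallest n/ν is E → limiting reagent.
n(L) = (3/1) × 0.7184 = 2.155 mol
mass = 2.155 × 289.20 = 623.2 g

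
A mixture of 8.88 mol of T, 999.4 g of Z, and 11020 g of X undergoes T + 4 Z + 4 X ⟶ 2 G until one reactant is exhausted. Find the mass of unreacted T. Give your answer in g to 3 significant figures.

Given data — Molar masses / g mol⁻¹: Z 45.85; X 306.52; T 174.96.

600 g

n(T) = 8.880 mol
n(Z) = 999.4 / 45.85 = 21.80 mol
n(X) = 11020 / 306.52 = 35.95 mol
n/ν for T = 8.880/1 = 8.880
n/ν for Z = 21.80/4 = 5.450
n/ν for X = 35.95/4 = 8.988
Smallest n/ν is Z → limiting reagent.
T consumed = (1/4) × 21.80 = 5.450 mol
T remaining = 8.880 − 5.450 = 3.430 mol
mass = 3.430 × 174.96 = 600.1 g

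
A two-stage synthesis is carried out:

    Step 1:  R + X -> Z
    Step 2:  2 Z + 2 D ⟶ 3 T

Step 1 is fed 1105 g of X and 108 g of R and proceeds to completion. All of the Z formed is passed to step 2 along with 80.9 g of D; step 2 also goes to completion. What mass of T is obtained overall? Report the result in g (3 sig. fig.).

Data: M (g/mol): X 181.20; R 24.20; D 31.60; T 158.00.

607 g

Step 1:
n(X) = 1105 / 181.20 = 6.098 mol
n(R) = 108.0 / 24.20 = 4.463 mol
n/ν for X = 6.098/1 = 6.098
n/ν for R = 4.463/1 = 4.463
Smallest n/ν is R → limiting reagent.
n(Z) produced = (1/1) × 4.463 = 4.463 mol
Step 2:
n(Z) available = 4.463 mol
n(D) = 80.90 / 31.60 = 2.560 mol
n/ν for Z = 4.463/2 = 2.232
n/ν for D = 2.560/2 = 1.280
Smallest n/ν is D → limiting reagent.
n(T) = (3/2) × 2.560 = 3.840 mol
mass = 3.840 × 158.00 = 606.7 g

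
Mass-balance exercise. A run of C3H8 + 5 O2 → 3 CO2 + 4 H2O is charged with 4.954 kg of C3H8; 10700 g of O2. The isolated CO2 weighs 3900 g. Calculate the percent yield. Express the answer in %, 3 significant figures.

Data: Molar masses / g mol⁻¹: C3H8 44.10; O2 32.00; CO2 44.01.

44.2 %

n(C3H8) = 4.954×1000 / 44.10 = 112.3 mol
n(O2) = 10700 / 32.00 = 334.4 mol
n/ν for C3H8 = 112.3/1 = 112.3
n/ν for O2 = 334.4/5 = 66.88
Smallest n/ν is O2 → limiting reagent.
theoretical n(CO2) = (3/5) × 334.4 = 200.6 mol → 8828 g
% yield = 3900 / 8828 × 100 = 44.18 %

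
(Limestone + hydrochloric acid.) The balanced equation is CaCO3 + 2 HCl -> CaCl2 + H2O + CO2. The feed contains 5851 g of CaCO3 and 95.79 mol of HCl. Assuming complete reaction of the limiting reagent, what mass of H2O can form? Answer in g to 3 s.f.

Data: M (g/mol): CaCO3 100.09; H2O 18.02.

863 g

n(CaCO3) = 5851 / 100.09 = 58.46 mol
n(HCl) = 95.79 mol
n/ν for CaCO3 = 58.46/1 = 58.46
n/ν for HCl = 95.79/2 = 47.90
Smallest n/ν is HCl → limiting reagent.
n(H2O) = (1/2) × 95.79 = 47.90 mol
mass = 47.90 × 18.02 = 863.2 g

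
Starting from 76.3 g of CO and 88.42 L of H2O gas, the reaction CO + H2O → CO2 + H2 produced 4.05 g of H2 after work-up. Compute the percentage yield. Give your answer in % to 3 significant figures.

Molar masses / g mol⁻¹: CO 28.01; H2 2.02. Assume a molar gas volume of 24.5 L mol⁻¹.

73.6 %

n(CO) = 76.30 / 28.01 = 2.724 mol
n(H2O) = 88.42 / 24.5 = 3.609 mol
n/ν for CO = 2.724/1 = 2.724
n/ν for H2O = 3.609/1 = 3.609
Smallest n/ν is CO → limiting reagent.
theoretical n(H2) = (1/1) × 2.724 = 2.724 mol → 5.502 g
% yield = 4.05 / 5.502 × 100 = 73.61 %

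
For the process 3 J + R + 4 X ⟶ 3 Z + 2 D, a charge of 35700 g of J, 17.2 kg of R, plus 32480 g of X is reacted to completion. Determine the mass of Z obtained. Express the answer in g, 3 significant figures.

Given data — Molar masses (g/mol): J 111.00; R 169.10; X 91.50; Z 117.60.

31300 g

n(J) = 35700 / 111.00 = 321.6 mol
n(R) = 17.20×1000 / 169.10 = 101.7 mol
n(X) = 32480 / 91.50 = 355.0 mol
n/ν for J = 321.6/3 = 107.2
n/ν for R = 101.7/1 = 101.7
n/ν for X = 355.0/4 = 88.75
Smallest n/ν is X → limiting reagent.
n(Z) = (3/4) × 355.0 = 266.3 mol
mass = 266.3 × 117.60 = 31320 g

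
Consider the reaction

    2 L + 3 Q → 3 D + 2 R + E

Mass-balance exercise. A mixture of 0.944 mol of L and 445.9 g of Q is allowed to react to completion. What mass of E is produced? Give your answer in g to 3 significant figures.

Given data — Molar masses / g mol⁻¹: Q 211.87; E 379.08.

n(L) = 0.9440 mol
n(Q) = 445.9 / 211.87 = 2.105 mol
n/ν → L: 0.4720, Q: 0.7017; L is limiting.
n(E) = (1/2) × 0.9440 = 0.4720 mol
mass = 0.4720 × 379.08 = 178.9 g

179 g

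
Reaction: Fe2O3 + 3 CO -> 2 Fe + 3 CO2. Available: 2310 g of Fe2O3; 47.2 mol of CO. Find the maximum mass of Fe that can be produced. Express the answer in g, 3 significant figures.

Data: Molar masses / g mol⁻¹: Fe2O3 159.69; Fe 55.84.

n(Fe2O3) = 2310 / 159.69 = 14.47 mol
n(CO) = 47.20 mol
n/ν for Fe2O3 = 14.47/1 = 14.47
n/ν for CO = 47.20/3 = 15.73
Smallest n/ν is Fe2O3 → limiting reagent.
n(Fe) = (2/1) × 14.47 = 28.94 mol
mass = 28.94 × 55.84 = 1616 g

1620 g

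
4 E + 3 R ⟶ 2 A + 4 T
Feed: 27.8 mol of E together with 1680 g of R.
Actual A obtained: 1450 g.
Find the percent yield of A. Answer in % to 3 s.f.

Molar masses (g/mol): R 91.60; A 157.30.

n(E) = 27.80 mol
n(R) = 1680 / 91.60 = 18.34 mol
n/ν → E: 6.950, R: 6.113; R is limiting.
theoretical n(A) = (2/3) × 18.34 = 12.23 mol → 1924 g
% yield = 1450 / 1924 × 100 = 75.36 %

75.4 %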